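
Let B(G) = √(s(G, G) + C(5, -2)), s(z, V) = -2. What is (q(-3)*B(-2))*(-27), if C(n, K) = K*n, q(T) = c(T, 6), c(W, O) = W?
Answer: 162*I*√3 ≈ 280.59*I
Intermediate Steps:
q(T) = T
B(G) = 2*I*√3 (B(G) = √(-2 - 2*5) = √(-2 - 10) = √(-12) = 2*I*√3)
(q(-3)*B(-2))*(-27) = -6*I*√3*(-27) = 162*I*√3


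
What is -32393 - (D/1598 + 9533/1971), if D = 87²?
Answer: -102057023827/3149658 ≈ -32403.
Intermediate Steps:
D = 7569
-32393 - (D/1598 + 9533/1971) = -32393 - (7569/1598 + 9533/1971) = -32393 - 1*30152233/3149658 = -32393 - 30152233/3149658 = -102057023827/3149658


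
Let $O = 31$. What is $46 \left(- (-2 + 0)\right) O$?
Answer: $2852$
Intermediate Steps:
$46 \left(- (-2 + 0)\right) O = 46 \left(- (-2 + 0)\right) 31 = 46 \left(\left(-1\right) \left(-2\right)\right) 31 = 46 \cdot 2 \cdot 31 = 92 \cdot 31 = 2852$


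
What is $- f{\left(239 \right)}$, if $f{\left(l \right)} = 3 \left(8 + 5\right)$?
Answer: $-39$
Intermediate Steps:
$f{\left(l \right)} = 39$ ($f{\left(l \right)} = 3 \cdot 13 = 39$)
$- f{\left(239 \right)} = \left(-1\right) 39 = -39$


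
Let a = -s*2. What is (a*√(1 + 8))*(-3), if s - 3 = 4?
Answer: 126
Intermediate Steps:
s = 7 (s = 3 + 4 = 7)
a = -14 (a = -1*7*2 = -7*2 = -14)
(a*√(1 + 8))*(-3) = -14*√(1 + 8)*(-3) = -14*√9*(-3) = -14*3*(-3) = -42*(-3) = 126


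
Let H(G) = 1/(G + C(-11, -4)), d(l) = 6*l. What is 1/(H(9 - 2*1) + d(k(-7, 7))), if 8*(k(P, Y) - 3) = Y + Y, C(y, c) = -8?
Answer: 2/55 ≈ 0.036364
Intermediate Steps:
k(P, Y) = 3 + Y/4 (k(P, Y) = 3 + (Y + Y)/8 = 3 + (2*Y)/8 = 3 + Y/4)
H(G) = 1/(-8 + G) (H(G) = 1/(G - 8) = 1/(-8 + G))
1/(H(9 - 2*1) + d(k(-7, 7))) = 1/(1/(-8 + (9 - 2*1)) + 6*(3 + (¼)*7)) = 1/(1/(-8 + (9 - 2)) + 6*(3 + 7/4)) = 1/(1/(-8 + 7) + 6*(19/4)) = 1/(1/(-1) + 57/2) = 1/(-1 + 57/2) = 1/(55/2) = 2/55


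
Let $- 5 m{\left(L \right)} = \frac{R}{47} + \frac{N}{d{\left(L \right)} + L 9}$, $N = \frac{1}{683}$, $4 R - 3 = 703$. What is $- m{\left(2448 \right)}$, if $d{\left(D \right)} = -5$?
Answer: $\frac{5310687767}{7070887270} \approx 0.75106$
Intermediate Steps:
$R = \frac{353}{2}$ ($R = \frac{3}{4} + \frac{1}{4} \cdot 703 = \frac{3}{4} + \frac{703}{4} = \frac{353}{2} \approx 176.5$)
$N = \frac{1}{683} \approx 0.0014641$
$m{\left(L \right)} = - \frac{353}{470} - \frac{1}{3415 \left(-5 + 9 L\right)}$ ($m{\left(L \right)} = - \frac{\frac{353}{2 \cdot 47} + \frac{1}{683 \left(-5 + L 9\right)}}{5} = - \frac{\frac{353}{2} \cdot \frac{1}{47} + \frac{1}{683 \left(-5 + 9 L\right)}}{5} = - \frac{\frac{353}{94} + \frac{1}{683 \left(-5 + 9 L\right)}}{5} = - \frac{353}{470} - \frac{1}{3415 \left(-5 + 9 L\right)}$)
$- m{\left(2448 \right)} = - \frac{1205401 - 5311893168}{321010 \left(-5 + 9 \cdot 2448\right)} = - \frac{1205401 - 5311893168}{321010 \left(-5 + 22032\right)} = - \frac{-5310687767}{321010 \cdot 22027} = \left(-1\right) \left(- \frac{5310687767}{7070887270}\right) = \frac{5310687767}{7070887270}$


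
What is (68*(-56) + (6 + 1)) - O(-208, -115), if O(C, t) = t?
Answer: -3686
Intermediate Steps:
(68*(-56) + (6 + 1)) - O(-208, -115) = (68*(-56) + (6 + 1)) - 1*(-115) = (-3808 + 7) + 115 = -3801 + 115 = -3686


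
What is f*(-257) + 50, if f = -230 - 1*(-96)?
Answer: 34488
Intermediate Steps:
f = -134 (f = -230 + 96 = -134)
f*(-257) + 50 = -134*(-257) + 50 = 34438 + 50 = 34488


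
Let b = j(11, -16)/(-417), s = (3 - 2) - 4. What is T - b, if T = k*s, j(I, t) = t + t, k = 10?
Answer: -12542/417 ≈ -30.077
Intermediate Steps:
s = -3 (s = 1 - 4 = -3)
j(I, t) = 2*t
b = 32/417 (b = (2*(-16))/(-417) = -32*(-1/417) = 32/417 ≈ 0.076739)
T = -30 (T = 10*(-3) = -30)
T - b = -30 - 1*32/417 = -30 - 32/417 = -12542/417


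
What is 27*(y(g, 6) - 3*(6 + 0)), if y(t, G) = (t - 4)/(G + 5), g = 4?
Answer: -486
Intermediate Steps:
y(t, G) = (-4 + t)/(5 + G)
27*(y(g, 6) - 3*(6 + 0)) = 27*((-4 + 4)/(5 + 6) - 3*(6 + 0)) = 27*(0/11 - 3*6) = 27*((1/11)*0 - 18) = 27*(0 - 18) = 27*(-18) = -486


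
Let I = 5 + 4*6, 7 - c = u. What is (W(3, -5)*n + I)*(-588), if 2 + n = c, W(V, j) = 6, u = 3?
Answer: -24108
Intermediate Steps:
c = 4 (c = 7 - 1*3 = 7 - 3 = 4)
n = 2 (n = -2 + 4 = 2)
I = 29 (I = 5 + 24 = 29)
(W(3, -5)*n + I)*(-588) = (6*2 + 29)*(-588) = (12 + 29)*(-588) = 41*(-588) = -24108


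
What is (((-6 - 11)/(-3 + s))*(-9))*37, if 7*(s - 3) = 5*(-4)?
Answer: -39627/20 ≈ -1981.3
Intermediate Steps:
s = ⅐ (s = 3 + (5*(-4))/7 = 3 + (⅐)*(-20) = 3 - 20/7 = ⅐ ≈ 0.14286)
(((-6 - 11)/(-3 + s))*(-9))*37 = (((-6 - 11)/(-3 + ⅐))*(-9))*37 = (-17/(-20/7)*(-9))*37 = (-17*(-7/20)*(-9))*37 = ((119/20)*(-9))*37 = -1071/20*37 = -39627/20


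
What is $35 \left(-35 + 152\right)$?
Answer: $4095$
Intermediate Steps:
$35 \left(-35 + 152\right) = 35 \cdot 117 = 4095$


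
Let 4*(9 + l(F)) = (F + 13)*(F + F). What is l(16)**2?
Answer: 49729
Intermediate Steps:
l(F) = -9 + F*(13 + F)/2 (l(F) = -9 + ((F + 13)*(F + F))/4 = -9 + ((13 + F)*(2*F))/4 = -9 + (2*F*(13 + F))/4 = -9 + F*(13 + F)/2)
l(16)**2 = (-9 + (1/2)*16**2 + (13/2)*16)**2 = (-9 + (1/2)*256 + 104)**2 = (-9 + 128 + 104)**2 = 223**2 = 49729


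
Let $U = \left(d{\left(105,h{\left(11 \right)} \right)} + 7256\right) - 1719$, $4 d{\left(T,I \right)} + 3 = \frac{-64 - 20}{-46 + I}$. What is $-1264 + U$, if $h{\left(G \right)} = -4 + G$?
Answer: $\frac{222185}{52} \approx 4272.8$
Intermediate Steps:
$d{\left(T,I \right)} = - \frac{3}{4} - \frac{21}{-46 + I}$ ($d{\left(T,I \right)} = - \frac{3}{4} + \frac{\left(-64 - 20\right) \frac{1}{-46 + I}}{4} = - \frac{3}{4} + \frac{\left(-84\right) \frac{1}{-46 + I}}{4} = - \frac{3}{4} - \frac{21}{-46 + I}$)
$U = \frac{287913}{52}$ ($U = \left(\frac{3 \left(18 - \left(-4 + 11\right)\right)}{4 \left(-46 + \left(-4 + 11\right)\right)} + 7256\right) - 1719 = \left(\frac{3 \left(18 - 7\right)}{4 \left(-46 + 7\right)} + 7256\right) - 1719 = \left(\frac{3 \left(18 - 7\right)}{4 \left(-39\right)} + 7256\right) - 1719 = \left(\frac{3}{4} \left(- \frac{1}{39}\right) 11 + 7256\right) - 1719 = \left(- \frac{11}{52} + 7256\right) - 1719 = \frac{377301}{52} - 1719 = \frac{287913}{52} \approx 5536.8$)
$-1264 + U = -1264 + \frac{287913}{52} = \frac{222185}{52}$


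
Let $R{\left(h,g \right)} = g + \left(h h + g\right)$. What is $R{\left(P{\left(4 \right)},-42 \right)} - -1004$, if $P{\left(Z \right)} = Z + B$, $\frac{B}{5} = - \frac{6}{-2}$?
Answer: $1281$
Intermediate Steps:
$B = 15$ ($B = 5 \left(- \frac{6}{-2}\right) = 5 \left(\left(-6\right) \left(- \frac{1}{2}\right)\right) = 5 \cdot 3 = 15$)
$P{\left(Z \right)} = 15 + Z$ ($P{\left(Z \right)} = Z + 15 = 15 + Z$)
$R{\left(h,g \right)} = h^{2} + 2 g$ ($R{\left(h,g \right)} = g + \left(h^{2} + g\right) = g + \left(g + h^{2}\right) = h^{2} + 2 g$)
$R{\left(P{\left(4 \right)},-42 \right)} - -1004 = \left(\left(15 + 4\right)^{2} + 2 \left(-42\right)\right) - -1004 = \left(19^{2} - 84\right) + 1004 = \left(361 - 84\right) + 1004 = 277 + 1004 = 1281$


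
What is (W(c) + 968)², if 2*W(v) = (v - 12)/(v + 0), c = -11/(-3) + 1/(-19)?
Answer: 39668290561/42436 ≈ 9.3478e+5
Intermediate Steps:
c = 206/57 (c = -11*(-⅓) + 1*(-1/19) = 11/3 - 1/19 = 206/57 ≈ 3.6140)
W(v) = (-12 + v)/(2*v) (W(v) = ((v - 12)/(v + 0))/2 = ((-12 + v)/v)/2 = (-12 + v)/(2*v))
(W(c) + 968)² = ((-12 + 206/57)/(2*(206/57)) + 968)² = ((½)*(57/206)*(-478/57) + 968)² = (-239/206 + 968)² = (199169/206)² = 39668290561/42436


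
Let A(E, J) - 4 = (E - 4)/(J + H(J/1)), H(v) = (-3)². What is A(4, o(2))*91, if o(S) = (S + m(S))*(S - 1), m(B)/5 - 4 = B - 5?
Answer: 364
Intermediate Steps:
m(B) = -5 + 5*B (m(B) = 20 + 5*(B - 5) = 20 + 5*(-5 + B) = 20 + (-25 + 5*B) = -5 + 5*B)
o(S) = (-1 + S)*(-5 + 6*S) (o(S) = (S + (-5 + 5*S))*(S - 1) = (-5 + 6*S)*(-1 + S) = (-1 + S)*(-5 + 6*S))
H(v) = 9
A(E, J) = 4 + (-4 + E)/(9 + J) (A(E, J) = 4 + (E - 4)/(J + 9) = 4 + (-4 + E)/(9 + J))
A(4, o(2))*91 = ((32 + 4 + 4*(5 - 11*2 + 6*2²))/(9 + (5 - 11*2 + 6*2²)))*91 = ((32 + 4 + 4*(5 - 22 + 6*4))/(9 + (5 - 22 + 6*4)))*91 = ((32 + 4 + 4*(5 - 22 + 24))/(9 + (5 - 22 + 24)))*91 = ((32 + 4 + 4*7)/(9 + 7))*91 = ((32 + 4 + 28)/16)*91 = ((1/16)*64)*91 = 4*91 = 364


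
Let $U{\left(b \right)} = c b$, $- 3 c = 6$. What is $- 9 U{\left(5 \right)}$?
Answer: $90$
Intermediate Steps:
$c = -2$ ($c = \left(- \frac{1}{3}\right) 6 = -2$)
$U{\left(b \right)} = - 2 b$
$- 9 U{\left(5 \right)} = - 9 \left(\left(-2\right) 5\right) = \left(-9\right) \left(-10\right) = 90$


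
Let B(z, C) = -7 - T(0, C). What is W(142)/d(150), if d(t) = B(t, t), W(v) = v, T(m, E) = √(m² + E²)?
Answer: -142/157 ≈ -0.90446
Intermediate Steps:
T(m, E) = √(E² + m²)
B(z, C) = -7 - √(C²) (B(z, C) = -7 - √(C² + 0²) = -7 - √(C² + 0) = -7 - √(C²))
d(t) = -7 - √(t²)
W(142)/d(150) = 142/(-7 - √(150²)) = 142/(-7 - √22500) = 142/(-7 - 1*150) = 142/(-7 - 150) = 142/(-157) = 142*(-1/157) = -142/157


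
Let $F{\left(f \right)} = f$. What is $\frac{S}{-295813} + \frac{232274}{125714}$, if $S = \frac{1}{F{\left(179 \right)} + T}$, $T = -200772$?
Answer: $\frac{6891339293050790}{3729809741420413} \approx 1.8476$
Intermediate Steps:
$S = - \frac{1}{200593}$ ($S = \frac{1}{179 - 200772} = \frac{1}{-200593} = - \frac{1}{200593} \approx -4.9852 \cdot 10^{-6}$)
$\frac{S}{-295813} + \frac{232274}{125714} = - \frac{1}{200593 \left(-295813\right)} + \frac{232274}{125714} = \left(- \frac{1}{200593}\right) \left(- \frac{1}{295813}\right) + 232274 \cdot \frac{1}{125714} = \frac{1}{59338017109} + \frac{116137}{62857} = \frac{6891339293050790}{3729809741420413}$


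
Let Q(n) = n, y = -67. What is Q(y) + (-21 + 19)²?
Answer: -63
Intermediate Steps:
Q(y) + (-21 + 19)² = -67 + (-21 + 19)² = -67 + (-2)² = -67 + 4 = -63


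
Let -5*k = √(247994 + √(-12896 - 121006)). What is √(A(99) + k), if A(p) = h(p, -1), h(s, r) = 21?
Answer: √(525 - 5*√(247994 + 3*I*√14878))/5 ≈ 0.0041442 - 8.8656*I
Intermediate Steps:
A(p) = 21
k = -√(247994 + 3*I*√14878)/5 (k = -√(247994 + √(-12896 - 121006))/5 = -√(247994 + √(-133902))/5 = -√(247994 + 3*I*√14878)/5 ≈ -99.598 - 0.073481*I)
√(A(99) + k) = √(21 - √(247994 + 3*I*√14878)/5)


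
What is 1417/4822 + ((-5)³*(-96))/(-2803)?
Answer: -53892149/13516066 ≈ -3.9873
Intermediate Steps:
1417/4822 + ((-5)³*(-96))/(-2803) = 1417*(1/4822) - 125*(-96)*(-1/2803) = 1417/4822 + 12000*(-1/2803) = 1417/4822 - 12000/2803 = -53892149/13516066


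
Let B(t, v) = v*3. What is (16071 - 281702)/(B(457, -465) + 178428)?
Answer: -265631/177033 ≈ -1.5005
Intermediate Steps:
B(t, v) = 3*v
(16071 - 281702)/(B(457, -465) + 178428) = (16071 - 281702)/(3*(-465) + 178428) = -265631/(-1395 + 178428) = -265631/177033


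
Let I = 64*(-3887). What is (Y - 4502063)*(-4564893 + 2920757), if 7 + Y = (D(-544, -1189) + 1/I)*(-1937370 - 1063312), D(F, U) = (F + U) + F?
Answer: -13426588089850028533/1196 ≈ -1.1226e+16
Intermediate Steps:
I = -248768
D(F, U) = U + 2*F
Y = 849860262284629/124384 (Y = -7 + ((-1189 + 2*(-544)) + 1/(-248768))*(-1937370 - 1063312) = -7 + ((-1189 - 1088) - 1/248768)*(-3000682) = -7 + (-2277 - 1/248768)*(-3000682) = -7 - 566444737/248768*(-3000682) = -7 + 849860263155317/124384 = 849860262284629/124384 ≈ 6.8326e+9)
(Y - 4502063)*(-4564893 + 2920757) = (849860262284629/124384 - 4502063)*(-4564893 + 2920757) = (849300277680437/124384)*(-1644136) = -13426588089850028533/1196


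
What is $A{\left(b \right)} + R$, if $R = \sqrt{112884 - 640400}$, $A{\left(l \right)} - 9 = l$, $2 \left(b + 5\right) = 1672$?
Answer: $840 + 2 i \sqrt{131879} \approx 840.0 + 726.3 i$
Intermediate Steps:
$b = 831$ ($b = -5 + \frac{1}{2} \cdot 1672 = -5 + 836 = 831$)
$A{\left(l \right)} = 9 + l$
$R = 2 i \sqrt{131879}$ ($R = \sqrt{-527516} = 2 i \sqrt{131879} \approx 726.3 i$)
$A{\left(b \right)} + R = \left(9 + 831\right) + 2 i \sqrt{131879} = 840 + 2 i \sqrt{131879}$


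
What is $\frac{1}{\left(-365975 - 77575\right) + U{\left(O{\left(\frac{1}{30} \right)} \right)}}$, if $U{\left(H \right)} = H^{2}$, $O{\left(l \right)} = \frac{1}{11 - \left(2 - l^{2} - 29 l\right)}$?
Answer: $- \frac{80478841}{35696389115550} \approx -2.2545 \cdot 10^{-6}$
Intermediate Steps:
$O{\left(l \right)} = \frac{1}{9 + l^{2} + 29 l}$ ($O{\left(l \right)} = \frac{1}{11 + \left(-2 + l^{2} + 29 l\right)} = \frac{1}{9 + l^{2} + 29 l}$)
$\frac{1}{\left(-365975 - 77575\right) + U{\left(O{\left(\frac{1}{30} \right)} \right)}} = \frac{1}{\left(-365975 - 77575\right) + \left(\frac{1}{9 + \left(\frac{1}{30}\right)^{2} + \frac{29}{30}}\right)^{2}} = \frac{1}{-443550 + \left(\frac{1}{9 + \left(\frac{1}{30}\right)^{2} + 29 \cdot \frac{1}{30}}\right)^{2}} = \frac{1}{-443550 + \left(\frac{1}{9 + \frac{1}{900} + \frac{29}{30}}\right)^{2}} = \frac{1}{-443550 + \left(\frac{1}{\frac{8971}{900}}\right)^{2}} = \frac{1}{-443550 + \left(\frac{900}{8971}\right)^{2}} = \frac{1}{-443550 + \frac{810000}{80478841}} = \frac{1}{- \frac{35696389115550}{80478841}} = - \frac{80478841}{35696389115550}$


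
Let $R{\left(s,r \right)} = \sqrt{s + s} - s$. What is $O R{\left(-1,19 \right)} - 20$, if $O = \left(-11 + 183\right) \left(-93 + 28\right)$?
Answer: $-11200 - 11180 i \sqrt{2} \approx -11200.0 - 15811.0 i$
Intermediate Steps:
$O = -11180$ ($O = 172 \left(-65\right) = -11180$)
$R{\left(s,r \right)} = - s + \sqrt{2} \sqrt{s}$ ($R{\left(s,r \right)} = \sqrt{2 s} - s = \sqrt{2} \sqrt{s} - s = - s + \sqrt{2} \sqrt{s}$)
$O R{\left(-1,19 \right)} - 20 = - 11180 \left(\left(-1\right) \left(-1\right) + \sqrt{2} \sqrt{-1}\right) - 20 = - 11180 \left(1 + \sqrt{2} i\right) - 20 = - 11180 \left(1 + i \sqrt{2}\right) - 20 = \left(-11180 - 11180 i \sqrt{2}\right) - 20 = -11200 - 11180 i \sqrt{2}$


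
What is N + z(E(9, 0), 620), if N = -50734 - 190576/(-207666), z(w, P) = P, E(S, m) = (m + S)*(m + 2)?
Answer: -5203391674/103833 ≈ -50113.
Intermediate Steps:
E(S, m) = (2 + m)*(S + m) (E(S, m) = (S + m)*(2 + m) = (2 + m)*(S + m))
N = -5267768134/103833 (N = -50734 - 190576*(-1)/207666 = -50734 - 1*(-95288/103833) = -50734 + 95288/103833 = -5267768134/103833 ≈ -50733.)
N + z(E(9, 0), 620) = -5267768134/103833 + 620 = -5203391674/103833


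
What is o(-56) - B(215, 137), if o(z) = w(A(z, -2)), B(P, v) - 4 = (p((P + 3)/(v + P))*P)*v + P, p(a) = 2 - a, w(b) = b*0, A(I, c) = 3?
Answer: -7196109/176 ≈ -40887.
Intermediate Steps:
w(b) = 0
B(P, v) = 4 + P + P*v*(2 - (3 + P)/(P + v)) (B(P, v) = 4 + (((2 - (P + 3)/(v + P))*P)*v + P) = 4 + (((2 - (3 + P)/(P + v))*P)*v + P) = 4 + ((P*(2 - (3 + P)/(P + v)))*v + P) = 4 + (P*v*(2 - (3 + P)/(P + v)) + P) = 4 + (P + P*v*(2 - (3 + P)/(P + v))) = 4 + P + P*v*(2 - (3 + P)/(P + v)))
o(z) = 0
o(-56) - B(215, 137) = 0 - ((4 + 215)*(215 + 137) - 1*215*137*(3 - 1*215 - 2*137))/(215 + 137) = 0 - (219*352 - 1*215*137*(3 - 215 - 274))/352 = 0 - (77088 - 1*215*137*(-486))/352 = 0 - (77088 + 14315130)/352 = 0 - 14392218/352 = 0 - 1*7196109/176 = 0 - 7196109/176 = -7196109/176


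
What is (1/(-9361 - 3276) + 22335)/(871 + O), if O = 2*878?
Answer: 282247394/33197399 ≈ 8.5021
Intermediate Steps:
O = 1756
(1/(-9361 - 3276) + 22335)/(871 + O) = (1/(-9361 - 3276) + 22335)/(871 + 1756) = (1/(-12637) + 22335)/2627 = (-1/12637 + 22335)*(1/2627) = (282247394/12637)*(1/2627) = 282247394/33197399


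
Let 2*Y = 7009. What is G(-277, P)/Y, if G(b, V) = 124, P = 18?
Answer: 248/7009 ≈ 0.035383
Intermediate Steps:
Y = 7009/2 (Y = (1/2)*7009 = 7009/2 ≈ 3504.5)
G(-277, P)/Y = 124/(7009/2) = 124*(2/7009) = 248/7009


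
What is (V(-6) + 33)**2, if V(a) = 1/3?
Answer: 10000/9 ≈ 1111.1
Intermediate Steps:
V(a) = 1/3
(V(-6) + 33)**2 = (1/3 + 33)**2 = (100/3)**2 = 10000/9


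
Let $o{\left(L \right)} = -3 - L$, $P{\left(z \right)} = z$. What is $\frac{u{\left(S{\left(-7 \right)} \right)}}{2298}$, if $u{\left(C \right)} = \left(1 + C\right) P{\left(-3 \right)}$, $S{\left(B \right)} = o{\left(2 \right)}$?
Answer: $\frac{2}{383} \approx 0.0052219$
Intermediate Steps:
$S{\left(B \right)} = -5$ ($S{\left(B \right)} = -3 - 2 = -5$)
$u{\left(C \right)} = -3 - 3 C$ ($u{\left(C \right)} = \left(1 + C\right) \left(-3\right) = -3 - 3 C$)
$\frac{u{\left(S{\left(-7 \right)} \right)}}{2298} = \frac{-3 - -15}{2298} = \left(-3 + 15\right) \frac{1}{2298} = 12 \cdot \frac{1}{2298} = \frac{2}{383}$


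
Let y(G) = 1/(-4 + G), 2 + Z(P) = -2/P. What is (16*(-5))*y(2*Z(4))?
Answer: 80/9 ≈ 8.8889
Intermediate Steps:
Z(P) = -2 - 2/P
(16*(-5))*y(2*Z(4)) = (16*(-5))/(-4 + 2*(-2 - 2/4)) = -80/(-4 + 2*(-2 - 2*1/4)) = -80/(-4 + 2*(-2 - 1/2)) = -80/(-4 + 2*(-5/2)) = -80/(-4 - 5) = -80/(-9) = -80*(-1/9) = 80/9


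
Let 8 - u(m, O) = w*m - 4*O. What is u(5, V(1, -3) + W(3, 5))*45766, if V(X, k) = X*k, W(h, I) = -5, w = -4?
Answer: -183064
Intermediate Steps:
u(m, O) = 8 + 4*O + 4*m (u(m, O) = 8 - (-4*m - 4*O) = 8 - (-4*O - 4*m) = 8 + (4*O + 4*m) = 8 + 4*O + 4*m)
u(5, V(1, -3) + W(3, 5))*45766 = (8 + 4*(1*(-3) - 5) + 4*5)*45766 = (8 + 4*(-3 - 5) + 20)*45766 = (8 + 4*(-8) + 20)*45766 = (8 - 32 + 20)*45766 = -4*45766 = -183064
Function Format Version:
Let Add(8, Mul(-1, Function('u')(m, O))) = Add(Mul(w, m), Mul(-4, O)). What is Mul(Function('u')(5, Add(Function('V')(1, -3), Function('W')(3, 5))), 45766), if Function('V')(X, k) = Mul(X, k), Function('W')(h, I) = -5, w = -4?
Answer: -183064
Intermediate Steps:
Function('u')(m, O) = Add(8, Mul(4, O), Mul(4, m)) (Function('u')(m, O) = Add(8, Mul(-1, Add(Mul(-4, m), Mul(-4, O)))) = Add(8, Mul(-1, Add(Mul(-4, O), Mul(-4, m)))) = Add(8, Add(Mul(4, O), Mul(4, m))) = Add(8, Mul(4, O), Mul(4, m)))
Mul(Function('u')(5, Add(Function('V')(1, -3), Function('W')(3, 5))), 45766) = Mul(Add(8, Mul(4, Add(Mul(1, -3), -5)), Mul(4, 5)), 45766) = Mul(Add(8, Mul(4, Add(-3, -5)), 20), 45766) = Mul(Add(8, Mul(4, -8), 20), 45766) = Mul(Add(8, -32, 20), 45766) = Mul(-4, 45766) = -183064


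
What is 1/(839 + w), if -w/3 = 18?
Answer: 1/785 ≈ 0.0012739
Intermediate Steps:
w = -54 (w = -3*18 = -54)
1/(839 + w) = 1/(839 - 54) = 1/785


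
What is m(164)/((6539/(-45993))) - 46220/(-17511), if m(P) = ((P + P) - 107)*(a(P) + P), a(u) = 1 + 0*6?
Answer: -2259077252855/8808033 ≈ -2.5648e+5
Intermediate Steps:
a(u) = 1 (a(u) = 1 + 0 = 1)
m(P) = (1 + P)*(-107 + 2*P) (m(P) = ((P + P) - 107)*(1 + P) = (2*P - 107)*(1 + P) = (-107 + 2*P)*(1 + P) = (1 + P)*(-107 + 2*P))
m(164)/((6539/(-45993))) - 46220/(-17511) = (-107 - 105*164 + 2*164²)/((6539/(-45993))) - 46220/(-17511) = (-107 - 17220 + 2*26896)/((6539*(-1/45993))) - 46220*(-1/17511) = (-107 - 17220 + 53792)/(-6539/45993) + 46220/17511 = 36465*(-45993/6539) + 46220/17511 = -129010365/503 + 46220/17511 = -2259077252855/8808033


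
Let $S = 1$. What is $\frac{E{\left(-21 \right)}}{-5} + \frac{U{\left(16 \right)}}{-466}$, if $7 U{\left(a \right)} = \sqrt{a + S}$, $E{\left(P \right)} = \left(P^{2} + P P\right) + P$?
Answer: $- \frac{861}{5} - \frac{\sqrt{17}}{3262} \approx -172.2$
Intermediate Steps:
$E{\left(P \right)} = P + 2 P^{2}$ ($E{\left(P \right)} = \left(P^{2} + P^{2}\right) + P = 2 P^{2} + P = P + 2 P^{2}$)
$U{\left(a \right)} = \frac{\sqrt{1 + a}}{7}$ ($U{\left(a \right)} = \frac{\sqrt{a + 1}}{7} = \frac{\sqrt{1 + a}}{7}$)
$\frac{E{\left(-21 \right)}}{-5} + \frac{U{\left(16 \right)}}{-466} = \frac{\left(-21\right) \left(1 + 2 \left(-21\right)\right)}{-5} + \frac{\frac{1}{7} \sqrt{1 + 16}}{-466} = - 21 \left(1 - 42\right) \left(- \frac{1}{5}\right) + \frac{\sqrt{17}}{7} \left(- \frac{1}{466}\right) = \left(-21\right) \left(-41\right) \left(- \frac{1}{5}\right) - \frac{\sqrt{17}}{3262} = 861 \left(- \frac{1}{5}\right) - \frac{\sqrt{17}}{3262} = - \frac{861}{5} - \frac{\sqrt{17}}{3262}$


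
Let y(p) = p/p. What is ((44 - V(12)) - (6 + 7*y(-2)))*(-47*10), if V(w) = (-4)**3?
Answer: -44650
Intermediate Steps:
y(p) = 1
V(w) = -64
((44 - V(12)) - (6 + 7*y(-2)))*(-47*10) = ((44 - 1*(-64)) - (6 + 7*1))*(-47*10) = ((44 + 64) - (6 + 7))*(-470) = (108 - 1*13)*(-470) = (108 - 13)*(-470) = 95*(-470) = -44650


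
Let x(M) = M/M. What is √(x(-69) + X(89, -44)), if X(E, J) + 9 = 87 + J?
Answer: √35 ≈ 5.9161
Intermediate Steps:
x(M) = 1
X(E, J) = 78 + J (X(E, J) = -9 + (87 + J) = 78 + J)
√(x(-69) + X(89, -44)) = √(1 + (78 - 44)) = √(1 + 34) = √35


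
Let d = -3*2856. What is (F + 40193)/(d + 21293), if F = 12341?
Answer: 52534/12725 ≈ 4.1284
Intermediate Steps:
d = -8568
(F + 40193)/(d + 21293) = (12341 + 40193)/(-8568 + 21293) = 52534/12725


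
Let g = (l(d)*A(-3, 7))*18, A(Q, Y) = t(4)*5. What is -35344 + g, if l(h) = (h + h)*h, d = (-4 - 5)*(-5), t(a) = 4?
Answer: 1422656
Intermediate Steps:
d = 45 (d = -9*(-5) = 45)
A(Q, Y) = 20 (A(Q, Y) = 4*5 = 20)
l(h) = 2*h² (l(h) = (2*h)*h = 2*h²)
g = 1458000 (g = ((2*45²)*20)*18 = ((2*2025)*20)*18 = (4050*20)*18 = 81000*18 = 1458000)
-35344 + g = -35344 + 1458000 = 1422656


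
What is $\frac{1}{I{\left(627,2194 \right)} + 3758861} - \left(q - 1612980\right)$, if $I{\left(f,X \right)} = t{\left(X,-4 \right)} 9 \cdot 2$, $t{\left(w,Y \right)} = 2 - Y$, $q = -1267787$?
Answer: $\frac{10828713849224}{3758969} \approx 2.8808 \cdot 10^{6}$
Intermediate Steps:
$I{\left(f,X \right)} = 108$ ($I{\left(f,X \right)} = \left(2 - -4\right) 9 \cdot 2 = \left(2 + 4\right) 9 \cdot 2 = 6 \cdot 9 \cdot 2 = 54 \cdot 2 = 108$)
$\frac{1}{I{\left(627,2194 \right)} + 3758861} - \left(q - 1612980\right) = \frac{1}{108 + 3758861} - \left(-1267787 - 1612980\right) = \frac{1}{3758969} - -2880767 = \frac{1}{3758969} + 2880767 = \frac{10828713849224}{3758969}$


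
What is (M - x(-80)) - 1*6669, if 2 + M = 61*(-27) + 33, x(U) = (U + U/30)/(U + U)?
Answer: -497131/60 ≈ -8285.5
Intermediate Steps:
x(U) = 31/60 (x(U) = (U + U*(1/30))/((2*U)) = (U + U/30)*(1/(2*U)) = (31*U/30)*(1/(2*U)) = 31/60)
M = -1616 (M = -2 + (61*(-27) + 33) = -2 + (-1647 + 33) = -2 - 1614 = -1616)
(M - x(-80)) - 1*6669 = (-1616 - 1*31/60) - 1*6669 = (-1616 - 31/60) - 6669 = -96991/60 - 6669 = -497131/60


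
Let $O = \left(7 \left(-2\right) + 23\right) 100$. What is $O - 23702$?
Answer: $-22802$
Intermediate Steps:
$O = 900$ ($O = \left(-14 + 23\right) 100 = 9 \cdot 100 = 900$)
$O - 23702 = 900 - 23702 = -22802$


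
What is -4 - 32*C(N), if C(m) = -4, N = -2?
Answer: 124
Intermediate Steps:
-4 - 32*C(N) = -4 - 32*(-4) = -4 + 128 = 124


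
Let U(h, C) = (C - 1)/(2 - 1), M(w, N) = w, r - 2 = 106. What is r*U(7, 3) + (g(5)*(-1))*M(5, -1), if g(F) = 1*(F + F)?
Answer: 166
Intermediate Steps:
g(F) = 2*F (g(F) = 1*(2*F) = 2*F)
r = 108 (r = 2 + 106 = 108)
U(h, C) = -1 + C (U(h, C) = (-1 + C)/1 = (-1 + C)*1 = -1 + C)
r*U(7, 3) + (g(5)*(-1))*M(5, -1) = 108*(-1 + 3) + ((2*5)*(-1))*5 = 108*2 + (10*(-1))*5 = 216 - 10*5 = 216 - 50 = 166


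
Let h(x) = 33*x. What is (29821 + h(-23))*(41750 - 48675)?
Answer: -201254350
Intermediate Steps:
(29821 + h(-23))*(41750 - 48675) = (29821 + 33*(-23))*(41750 - 48675) = (29821 - 759)*(-6925) = 29062*(-6925) = -201254350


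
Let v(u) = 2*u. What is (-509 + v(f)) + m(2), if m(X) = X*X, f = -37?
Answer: -579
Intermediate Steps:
m(X) = X²
(-509 + v(f)) + m(2) = (-509 + 2*(-37)) + 2² = (-509 - 74) + 4 = -583 + 4 = -579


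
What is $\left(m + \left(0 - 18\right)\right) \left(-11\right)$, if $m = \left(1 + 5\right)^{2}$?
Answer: $-198$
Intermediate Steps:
$m = 36$ ($m = 6^{2} = 36$)
$\left(m + \left(0 - 18\right)\right) \left(-11\right) = \left(36 + \left(0 - 18\right)\right) \left(-11\right) = \left(36 - 18\right) \left(-11\right) = 18 \left(-11\right) = -198$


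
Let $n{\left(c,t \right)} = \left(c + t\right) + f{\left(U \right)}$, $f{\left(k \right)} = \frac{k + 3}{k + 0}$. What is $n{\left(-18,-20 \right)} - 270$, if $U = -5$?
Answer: $- \frac{1538}{5} \approx -307.6$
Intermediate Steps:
$f{\left(k \right)} = \frac{3 + k}{k}$
$n{\left(c,t \right)} = \frac{2}{5} + c + t$ ($n{\left(c,t \right)} = \left(c + t\right) + \frac{3 - 5}{-5} = \left(c + t\right) - - \frac{2}{5} = \left(c + t\right) + \frac{2}{5} = \frac{2}{5} + c + t$)
$n{\left(-18,-20 \right)} - 270 = \left(\frac{2}{5} - 18 - 20\right) - 270 = - \frac{188}{5} - 270 = - \frac{1538}{5}$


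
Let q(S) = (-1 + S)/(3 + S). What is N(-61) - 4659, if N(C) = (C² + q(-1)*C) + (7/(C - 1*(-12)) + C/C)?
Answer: -6133/7 ≈ -876.14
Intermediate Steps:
q(S) = (-1 + S)/(3 + S)
N(C) = 1 + C² - C + 7/(12 + C) (N(C) = (C² + ((-1 - 1)/(3 - 1))*C) + (7/(C - 1*(-12)) + C/C) = (C² + (-2/2)*C) + (7/(C + 12) + 1) = (C² + ((½)*(-2))*C) + (7/(12 + C) + 1) = (C² - C) + (1 + 7/(12 + C)) = 1 + C² - C + 7/(12 + C))
N(-61) - 4659 = (19 + (-61)³ - 11*(-61) + 11*(-61)²)/(12 - 61) - 4659 = (19 - 226981 + 671 + 11*3721)/(-49) - 4659 = -(19 - 226981 + 671 + 40931)/49 - 4659 = -1/49*(-185360) - 4659 = 26480/7 - 4659 = -6133/7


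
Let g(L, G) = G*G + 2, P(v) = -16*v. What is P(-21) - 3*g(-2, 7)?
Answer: 183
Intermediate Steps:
g(L, G) = 2 + G² (g(L, G) = G² + 2 = 2 + G²)
P(-21) - 3*g(-2, 7) = -16*(-21) - 3*(2 + 7²) = 336 - 3*(2 + 49) = 336 - 3*51 = 336 - 153 = 183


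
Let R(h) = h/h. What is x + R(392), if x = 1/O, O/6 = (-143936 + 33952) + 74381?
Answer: 213617/213618 ≈ 1.0000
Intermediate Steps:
R(h) = 1
O = -213618 (O = 6*((-143936 + 33952) + 74381) = 6*(-109984 + 74381) = 6*(-35603) = -213618)
x = -1/213618 (x = 1/(-213618) = -1/213618 ≈ -4.6813e-6)
x + R(392) = -1/213618 + 1 = 213617/213618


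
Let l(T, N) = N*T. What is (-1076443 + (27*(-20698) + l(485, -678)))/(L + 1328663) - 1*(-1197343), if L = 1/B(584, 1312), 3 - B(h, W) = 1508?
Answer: 2394249383129107/1999637814 ≈ 1.1973e+6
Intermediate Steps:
B(h, W) = -1505 (B(h, W) = 3 - 1*1508 = 3 - 1508 = -1505)
L = -1/1505 (L = 1/(-1505) = -1/1505 ≈ -0.00066445)
(-1076443 + (27*(-20698) + l(485, -678)))/(L + 1328663) - 1*(-1197343) = (-1076443 + (27*(-20698) - 678*485))/(-1/1505 + 1328663) - 1*(-1197343) = (-1076443 + (-558846 - 328830))/(1999637814/1505) + 1197343 = (-1076443 - 887676)*(1505/1999637814) + 1197343 = -1964119*1505/1999637814 + 1197343 = -2955999095/1999637814 + 1197343 = 2394249383129107/1999637814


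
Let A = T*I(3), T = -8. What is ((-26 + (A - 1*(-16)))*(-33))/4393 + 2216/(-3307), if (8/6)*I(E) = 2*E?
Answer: -204994/631637 ≈ -0.32454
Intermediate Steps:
I(E) = 3*E/2 (I(E) = 3*(2*E)/4 = 3*E/2)
A = -36 (A = -12*3 = -8*9/2 = -36)
((-26 + (A - 1*(-16)))*(-33))/4393 + 2216/(-3307) = ((-26 + (-36 - 1*(-16)))*(-33))/4393 + 2216/(-3307) = ((-26 + (-36 + 16))*(-33))*(1/4393) + 2216*(-1/3307) = ((-26 - 20)*(-33))*(1/4393) - 2216/3307 = -46*(-33)*(1/4393) - 2216/3307 = 1518*(1/4393) - 2216/3307 = 66/191 - 2216/3307 = -204994/631637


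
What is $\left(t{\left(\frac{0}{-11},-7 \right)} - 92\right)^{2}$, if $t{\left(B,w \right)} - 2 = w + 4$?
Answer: $8649$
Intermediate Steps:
$t{\left(B,w \right)} = 6 + w$ ($t{\left(B,w \right)} = 2 + \left(w + 4\right) = 2 + \left(4 + w\right) = 6 + w$)
$\left(t{\left(\frac{0}{-11},-7 \right)} - 92\right)^{2} = \left(\left(6 - 7\right) - 92\right)^{2} = \left(-1 - 92\right)^{2} = \left(-93\right)^{2} = 8649$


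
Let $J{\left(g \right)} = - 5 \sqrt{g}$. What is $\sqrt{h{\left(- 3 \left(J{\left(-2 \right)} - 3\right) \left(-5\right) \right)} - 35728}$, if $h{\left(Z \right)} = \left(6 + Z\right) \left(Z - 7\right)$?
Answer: $5 \sqrt{-1798 + 273 i \sqrt{2}} \approx 22.634 + 213.22 i$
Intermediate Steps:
$h{\left(Z \right)} = \left(-7 + Z\right) \left(6 + Z\right)$ ($h{\left(Z \right)} = \left(6 + Z\right) \left(-7 + Z\right) = \left(-7 + Z\right) \left(6 + Z\right)$)
$\sqrt{h{\left(- 3 \left(J{\left(-2 \right)} - 3\right) \left(-5\right) \right)} - 35728} = \sqrt{\left(-42 + \left(- 3 \left(- 5 \sqrt{-2} - 3\right) \left(-5\right)\right)^{2} - - 3 \left(- 5 \sqrt{-2} - 3\right) \left(-5\right)\right) - 35728} = \sqrt{\left(-42 + \left(- 3 \left(- 5 i \sqrt{2} - 3\right) \left(-5\right)\right)^{2} - - 3 \left(- 5 i \sqrt{2} - 3\right) \left(-5\right)\right) - 35728} = \sqrt{\left(-42 + \left(- 3 \left(-3 - 5 i \sqrt{2}\right) \left(-5\right)\right)^{2} - - 3 \left(-3 - 5 i \sqrt{2}\right) \left(-5\right)\right) - 35728} = \sqrt{\left(-42 + \left(\left(9 + 15 i \sqrt{2}\right) \left(-5\right)\right)^{2} - \left(9 + 15 i \sqrt{2}\right) \left(-5\right)\right) - 35728} = \sqrt{\left(-42 + \left(-45 - 75 i \sqrt{2}\right)^{2} - \left(-45 - 75 i \sqrt{2}\right)\right) - 35728} = \sqrt{\left(-42 + \left(-45 - 75 i \sqrt{2}\right)^{2} + \left(45 + 75 i \sqrt{2}\right)\right) - 35728} = \sqrt{\left(3 + \left(-45 - 75 i \sqrt{2}\right)^{2} + 75 i \sqrt{2}\right) - 35728} = \sqrt{-35725 + \left(-45 - 75 i \sqrt{2}\right)^{2} + 75 i \sqrt{2}}$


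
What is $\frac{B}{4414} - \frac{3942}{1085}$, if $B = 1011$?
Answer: $- \frac{16303053}{4789190} \approx -3.4041$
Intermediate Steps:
$\frac{B}{4414} - \frac{3942}{1085} = \frac{1011}{4414} - \frac{3942}{1085} = - \frac{16303053}{4789190}$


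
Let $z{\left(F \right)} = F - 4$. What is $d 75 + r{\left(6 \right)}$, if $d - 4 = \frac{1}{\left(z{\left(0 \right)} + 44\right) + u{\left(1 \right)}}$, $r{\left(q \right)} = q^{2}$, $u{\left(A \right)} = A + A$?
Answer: $\frac{4729}{14} \approx 337.79$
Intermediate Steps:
$u{\left(A \right)} = 2 A$
$z{\left(F \right)} = -4 + F$
$d = \frac{169}{42}$ ($d = 4 + \frac{1}{\left(\left(-4 + 0\right) + 44\right) + 2 \cdot 1} = 4 + \frac{1}{\left(-4 + 44\right) + 2} = 4 + \frac{1}{40 + 2} = 4 + \frac{1}{42} = \frac{169}{42} \approx 4.0238$)
$d 75 + r{\left(6 \right)} = \frac{169}{42} \cdot 75 + 6^{2} = \frac{4225}{14} + 36 = \frac{4729}{14}$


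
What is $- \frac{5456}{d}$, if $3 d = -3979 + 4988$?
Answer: $- \frac{16368}{1009} \approx -16.222$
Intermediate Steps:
$d = \frac{1009}{3}$ ($d = \frac{-3979 + 4988}{3} = \frac{1}{3} \cdot 1009 = \frac{1009}{3} \approx 336.33$)
$- \frac{5456}{d} = - \frac{5456}{\frac{1009}{3}} = \left(-5456\right) \frac{3}{1009} = - \frac{16368}{1009}$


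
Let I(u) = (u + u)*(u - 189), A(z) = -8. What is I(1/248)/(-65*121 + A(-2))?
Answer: 46871/242110496 ≈ 0.00019359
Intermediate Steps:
I(u) = 2*u*(-189 + u) (I(u) = (2*u)*(-189 + u) = 2*u*(-189 + u))
I(1/248)/(-65*121 + A(-2)) = (2*(-189 + 1/248)/248)/(-65*121 - 8) = (2*(1/248)*(-189 + 1/248))/(-7865 - 8) = (2*(1/248)*(-46871/248))/(-7873) = -46871/30752*(-1/7873) = 46871/242110496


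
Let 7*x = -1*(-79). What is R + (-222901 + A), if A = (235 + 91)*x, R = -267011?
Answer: -3403630/7 ≈ -4.8623e+5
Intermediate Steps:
x = 79/7 (x = (-1*(-79))/7 = (⅐)*79 = 79/7 ≈ 11.286)
A = 25754/7 (A = (235 + 91)*(79/7) = 326*(79/7) = 25754/7 ≈ 3679.1)
R + (-222901 + A) = -267011 + (-222901 + 25754/7) = -267011 - 1534553/7 = -3403630/7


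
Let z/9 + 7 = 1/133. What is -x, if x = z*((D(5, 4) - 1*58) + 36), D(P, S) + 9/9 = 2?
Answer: -25110/19 ≈ -1321.6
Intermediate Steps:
z = -8370/133 (z = -63 + 9/133 = -8370/133 ≈ -62.932)
D(P, S) = 1 (D(P, S) = -1 + 2 = 1)
x = 25110/19 (x = -8370*((1 - 1*58) + 36)/133 = -8370*((1 - 58) + 36)/133 = -8370*(-57 + 36)/133 = -8370/133*(-21) = 25110/19 ≈ 1321.6)
-x = -1*25110/19 = -25110/19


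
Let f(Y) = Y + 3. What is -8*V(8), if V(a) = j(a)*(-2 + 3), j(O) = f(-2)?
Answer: -8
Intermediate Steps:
f(Y) = 3 + Y
j(O) = 1 (j(O) = 3 - 2 = 1)
V(a) = 1 (V(a) = 1*(-2 + 3) = 1*1 = 1)
-8*V(8) = -8*1 = -8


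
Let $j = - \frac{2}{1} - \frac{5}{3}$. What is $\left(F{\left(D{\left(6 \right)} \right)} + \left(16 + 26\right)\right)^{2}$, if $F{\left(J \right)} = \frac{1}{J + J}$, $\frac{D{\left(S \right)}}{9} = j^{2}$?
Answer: $\frac{103327225}{58564} \approx 1764.3$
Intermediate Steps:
$j = - \frac{11}{3}$ ($j = \left(-2\right) 1 - \frac{5}{3} = -2 - \frac{5}{3} = - \frac{11}{3} \approx -3.6667$)
$D{\left(S \right)} = 121$ ($D{\left(S \right)} = 9 \left(- \frac{11}{3}\right)^{2} = 9 \cdot \frac{121}{9} = 121$)
$F{\left(J \right)} = \frac{1}{2 J}$
$\left(F{\left(D{\left(6 \right)} \right)} + \left(16 + 26\right)\right)^{2} = \left(\frac{1}{2 \cdot 121} + \left(16 + 26\right)\right)^{2} = \left(\frac{1}{2} \cdot \frac{1}{121} + 42\right)^{2} = \left(\frac{1}{242} + 42\right)^{2} = \left(\frac{10165}{242}\right)^{2} = \frac{103327225}{58564}$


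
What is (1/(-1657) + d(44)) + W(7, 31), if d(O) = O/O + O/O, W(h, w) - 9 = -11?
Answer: -1/1657 ≈ -0.00060350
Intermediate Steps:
W(h, w) = -2 (W(h, w) = 9 - 11 = -2)
d(O) = 2 (d(O) = 1 + 1 = 2)
(1/(-1657) + d(44)) + W(7, 31) = (1/(-1657) + 2) - 2 = (-1/1657 + 2) - 2 = 3313/1657 - 2 = -1/1657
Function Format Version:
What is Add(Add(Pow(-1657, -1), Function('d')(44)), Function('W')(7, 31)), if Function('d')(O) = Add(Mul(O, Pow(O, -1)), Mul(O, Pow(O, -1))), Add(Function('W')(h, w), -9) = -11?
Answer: Rational(-1, 1657) ≈ -0.00060350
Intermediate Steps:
Function('W')(h, w) = -2 (Function('W')(h, w) = Add(9, -11) = -2)
Function('d')(O) = 2 (Function('d')(O) = Add(1, 1) = 2)
Add(Add(Pow(-1657, -1), Function('d')(44)), Function('W')(7, 31)) = Add(Add(Pow(-1657, -1), 2), -2) = Add(Add(Rational(-1, 1657), 2), -2) = Add(Rational(3313, 1657), -2) = Rational(-1, 1657)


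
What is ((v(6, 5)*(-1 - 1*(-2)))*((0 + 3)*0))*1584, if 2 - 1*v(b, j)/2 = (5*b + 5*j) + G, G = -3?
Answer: 0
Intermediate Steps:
v(b, j) = 10 - 10*b - 10*j (v(b, j) = 4 - 2*((5*b + 5*j) - 3) = 4 - 2*(-3 + 5*b + 5*j) = 4 + (6 - 10*b - 10*j) = 10 - 10*b - 10*j)
((v(6, 5)*(-1 - 1*(-2)))*((0 + 3)*0))*1584 = (((10 - 10*6 - 10*5)*(-1 - 1*(-2)))*((0 + 3)*0))*1584 = (((10 - 60 - 50)*(-1 + 2))*(3*0))*1584 = (-100*1*0)*1584 = -100*0*1584 = 0*1584 = 0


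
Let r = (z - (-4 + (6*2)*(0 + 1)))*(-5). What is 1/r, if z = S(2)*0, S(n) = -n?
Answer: 1/40 ≈ 0.025000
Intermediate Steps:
z = 0 (z = -1*2*0 = -2*0 = 0)
r = 40 (r = (0 - (-4 + (6*2)*(0 + 1)))*(-5) = (0 - (-4 + 12*1))*(-5) = (0 - (-4 + 12))*(-5) = (0 - 1*8)*(-5) = (0 - 8)*(-5) = -8*(-5) = 40)
1/r = 1/40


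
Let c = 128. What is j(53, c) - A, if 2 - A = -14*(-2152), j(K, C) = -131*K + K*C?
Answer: 29967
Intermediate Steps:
j(K, C) = -131*K + C*K
A = -30126 (A = 2 - (-14)*(-2152) = 2 - 1*30128 = 2 - 30128 = -30126)
j(53, c) - A = 53*(-131 + 128) - 1*(-30126) = 53*(-3) + 30126 = -159 + 30126 = 29967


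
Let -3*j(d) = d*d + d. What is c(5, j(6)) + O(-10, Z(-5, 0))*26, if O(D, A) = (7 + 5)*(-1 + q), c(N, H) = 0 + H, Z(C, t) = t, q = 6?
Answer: 1546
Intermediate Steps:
j(d) = -d/3 - d**2/3 (j(d) = -(d*d + d)/3 = -(d**2 + d)/3 = -(d + d**2)/3 = -d/3 - d**2/3)
c(N, H) = H
O(D, A) = 60 (O(D, A) = (7 + 5)*(-1 + 6) = 12*5 = 60)
c(5, j(6)) + O(-10, Z(-5, 0))*26 = -1/3*6*(1 + 6) + 60*26 = -1/3*6*7 + 1560 = -14 + 1560 = 1546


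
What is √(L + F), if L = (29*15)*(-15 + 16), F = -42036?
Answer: 7*I*√849 ≈ 203.96*I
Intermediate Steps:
L = 435 (L = 435*1 = 435)
√(L + F) = √(435 - 42036) = √(-41601) = 7*I*√849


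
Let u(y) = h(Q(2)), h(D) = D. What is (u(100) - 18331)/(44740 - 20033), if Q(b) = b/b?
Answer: -18330/24707 ≈ -0.74189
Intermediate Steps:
Q(b) = 1
u(y) = 1
(u(100) - 18331)/(44740 - 20033) = (1 - 18331)/(44740 - 20033) = -18330/24707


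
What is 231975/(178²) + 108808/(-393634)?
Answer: 43932887239/6235949828 ≈ 7.0451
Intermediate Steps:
231975/(178²) + 108808/(-393634) = 231975/31684 + 108808*(-1/393634) = 231975*(1/31684) - 54404/196817 = 231975/31684 - 54404/196817 = 43932887239/6235949828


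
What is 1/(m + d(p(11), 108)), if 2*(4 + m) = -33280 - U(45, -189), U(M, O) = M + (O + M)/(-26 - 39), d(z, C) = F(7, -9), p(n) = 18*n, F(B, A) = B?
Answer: -130/2165879 ≈ -6.0022e-5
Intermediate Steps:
d(z, C) = 7
U(M, O) = -O/65 + 64*M/65 (U(M, O) = M + (M + O)/(-65) = M + (M + O)*(-1/65) = M + (-M/65 - O/65) = -O/65 + 64*M/65)
m = -2166789/130 (m = -4 + (-33280 - (-1/65*(-189) + (64/65)*45))/2 = -4 + (-33280 - (189/65 + 576/13))/2 = -4 + (-33280 - 1*3069/65)/2 = -4 + (-33280 - 3069/65)/2 = -4 + (½)*(-2166269/65) = -4 - 2166269/130 = -2166789/130 ≈ -16668.)
1/(m + d(p(11), 108)) = 1/(-2166789/130 + 7) = 1/(-2165879/130) = -130/2165879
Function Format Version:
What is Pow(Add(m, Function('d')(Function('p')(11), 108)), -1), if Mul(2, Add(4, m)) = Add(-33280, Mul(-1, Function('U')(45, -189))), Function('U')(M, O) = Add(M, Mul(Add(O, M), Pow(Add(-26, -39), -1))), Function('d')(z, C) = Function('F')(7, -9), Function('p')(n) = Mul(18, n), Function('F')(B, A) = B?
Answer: Rational(-130, 2165879) ≈ -6.0022e-5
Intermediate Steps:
Function('d')(z, C) = 7
Function('U')(M, O) = Add(Mul(Rational(-1, 65), O), Mul(Rational(64, 65), M)) (Function('U')(M, O) = Add(M, Mul(Add(M, O), Pow(-65, -1))) = Add(M, Mul(Add(M, O), Rational(-1, 65))) = Add(M, Add(Mul(Rational(-1, 65), M), Mul(Rational(-1, 65), O))) = Add(Mul(Rational(-1, 65), O), Mul(Rational(64, 65), M)))
m = Rational(-2166789, 130) (m = Add(-4, Mul(Rational(1, 2), Add(-33280, Mul(-1, Add(Mul(Rational(-1, 65), -189), Mul(Rational(64, 65), 45)))))) = Add(-4, Mul(Rational(1, 2), Add(-33280, Mul(-1, Add(Rational(189, 65), Rational(576, 13)))))) = Add(-4, Mul(Rational(1, 2), Add(-33280, Mul(-1, Rational(3069, 65))))) = Add(-4, Mul(Rational(1, 2), Add(-33280, Rational(-3069, 65)))) = Add(-4, Mul(Rational(1, 2), Rational(-2166269, 65))) = Add(-4, Rational(-2166269, 130)) = Rational(-2166789, 130) ≈ -16668.)
Pow(Add(m, Function('d')(Function('p')(11), 108)), -1) = Pow(Add(Rational(-2166789, 130), 7), -1) = Pow(Rational(-2165879, 130), -1) = Rational(-130, 2165879)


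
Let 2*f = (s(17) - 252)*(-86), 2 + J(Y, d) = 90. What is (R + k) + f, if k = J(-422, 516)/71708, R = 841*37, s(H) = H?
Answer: 738986816/17927 ≈ 41222.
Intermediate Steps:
J(Y, d) = 88 (J(Y, d) = -2 + 90 = 88)
f = 10105 (f = ((17 - 252)*(-86))/2 = (-235*(-86))/2 = (½)*20210 = 10105)
R = 31117
k = 22/17927 (k = 88/71708 = 88*(1/71708) = 22/17927 ≈ 0.0012272)
(R + k) + f = (31117 + 22/17927) + 10105 = 557834481/17927 + 10105 = 738986816/17927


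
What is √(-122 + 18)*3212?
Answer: 6424*I*√26 ≈ 32756.0*I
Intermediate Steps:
√(-122 + 18)*3212 = √(-104)*3212 = (2*I*√26)*3212 = 6424*I*√26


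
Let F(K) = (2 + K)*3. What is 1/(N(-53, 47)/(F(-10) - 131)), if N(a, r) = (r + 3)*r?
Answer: -31/470 ≈ -0.065957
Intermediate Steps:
F(K) = 6 + 3*K
N(a, r) = r*(3 + r) (N(a, r) = (3 + r)*r = r*(3 + r))
1/(N(-53, 47)/(F(-10) - 131)) = 1/((47*(3 + 47))/((6 + 3*(-10)) - 131)) = 1/((47*50)/((6 - 30) - 131)) = 1/(2350/(-24 - 131)) = 1/(2350/(-155)) = 1/(-1/155*2350) = 1/(-470/31) = -31/470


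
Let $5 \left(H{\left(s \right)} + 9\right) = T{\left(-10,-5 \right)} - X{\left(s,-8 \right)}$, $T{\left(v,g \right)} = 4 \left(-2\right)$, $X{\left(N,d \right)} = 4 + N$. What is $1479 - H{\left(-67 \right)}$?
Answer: $1477$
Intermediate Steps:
$T{\left(v,g \right)} = -8$
$H{\left(s \right)} = - \frac{57}{5} - \frac{s}{5}$ ($H{\left(s \right)} = -9 + \frac{-8 - \left(4 + s\right)}{5} = -9 + \frac{-12 - s}{5} = -9 - \left(\frac{12}{5} + \frac{s}{5}\right) = - \frac{57}{5} - \frac{s}{5}$)
$1479 - H{\left(-67 \right)} = 1479 - \left(- \frac{57}{5} - - \frac{67}{5}\right) = 1479 - \left(- \frac{57}{5} + \frac{67}{5}\right) = 1479 - 2 = 1477$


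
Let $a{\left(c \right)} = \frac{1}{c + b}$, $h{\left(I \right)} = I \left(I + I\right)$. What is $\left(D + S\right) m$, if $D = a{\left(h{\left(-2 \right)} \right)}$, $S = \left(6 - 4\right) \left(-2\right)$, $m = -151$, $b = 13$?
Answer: $\frac{12533}{21} \approx 596.81$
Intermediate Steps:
$h{\left(I \right)} = 2 I^{2}$ ($h{\left(I \right)} = I 2 I = 2 I^{2}$)
$a{\left(c \right)} = \frac{1}{13 + c}$ ($a{\left(c \right)} = \frac{1}{c + 13} = \frac{1}{13 + c}$)
$S = -4$ ($S = 2 \left(-2\right) = -4$)
$D = \frac{1}{21}$ ($D = \frac{1}{13 + 2 \left(-2\right)^{2}} = \frac{1}{13 + 2 \cdot 4} = \frac{1}{13 + 8} = \frac{1}{21} \approx 0.047619$)
$\left(D + S\right) m = \left(\frac{1}{21} - 4\right) \left(-151\right) = \left(- \frac{83}{21}\right) \left(-151\right) = \frac{12533}{21}$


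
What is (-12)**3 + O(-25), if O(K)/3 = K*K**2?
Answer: -48603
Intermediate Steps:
O(K) = 3*K**3 (O(K) = 3*(K*K**2) = 3*K**3)
(-12)**3 + O(-25) = (-12)**3 + 3*(-25)**3 = -1728 + 3*(-15625) = -1728 - 46875 = -48603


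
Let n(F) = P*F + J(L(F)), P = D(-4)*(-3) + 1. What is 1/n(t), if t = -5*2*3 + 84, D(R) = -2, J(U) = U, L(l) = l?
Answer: 1/432 ≈ 0.0023148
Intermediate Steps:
P = 7 (P = -2*(-3) + 1 = 6 + 1 = 7)
t = 54 (t = -10*3 + 84 = -30 + 84 = 54)
n(F) = 8*F (n(F) = 7*F + F = 8*F)
1/n(t) = 1/(8*54) = 1/432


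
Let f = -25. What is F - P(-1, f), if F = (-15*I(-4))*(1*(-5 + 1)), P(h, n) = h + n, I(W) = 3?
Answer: 206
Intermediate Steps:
F = 180 (F = (-15*3)*(1*(-5 + 1)) = -45*(-4) = 180)
F - P(-1, f) = 180 - (-1 - 25) = 180 - 1*(-26) = 180 + 26 = 206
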